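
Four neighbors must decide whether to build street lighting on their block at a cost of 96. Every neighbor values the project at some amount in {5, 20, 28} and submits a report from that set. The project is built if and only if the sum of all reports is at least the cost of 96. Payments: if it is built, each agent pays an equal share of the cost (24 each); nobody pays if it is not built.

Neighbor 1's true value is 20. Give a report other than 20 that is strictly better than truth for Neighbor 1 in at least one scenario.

Suppose Neighbor 2 reports 20, Neighbor 3 reports 28 and Neighbor 4 reports 28.
Report 20: project built, pays 24, utility 20 - 24 = -4.
Report 5: project not built, utility 0.
So reporting 5 beats truth here (0 > -4).

5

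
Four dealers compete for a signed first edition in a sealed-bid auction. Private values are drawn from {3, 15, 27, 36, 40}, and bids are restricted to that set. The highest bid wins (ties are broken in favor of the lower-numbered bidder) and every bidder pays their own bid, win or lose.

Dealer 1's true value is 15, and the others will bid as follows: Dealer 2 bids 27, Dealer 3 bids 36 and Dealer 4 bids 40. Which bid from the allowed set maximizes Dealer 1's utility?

Bid 3: loses but pays 3, utility -3.
Bid 15: loses but pays 15, utility -15.
Bid 27: loses but pays 27, utility -27.
Bid 36: loses but pays 36, utility -36.
Bid 40: wins, pays 40, utility 15 - 40 = -25.
The best choice is 3 with utility -3.

3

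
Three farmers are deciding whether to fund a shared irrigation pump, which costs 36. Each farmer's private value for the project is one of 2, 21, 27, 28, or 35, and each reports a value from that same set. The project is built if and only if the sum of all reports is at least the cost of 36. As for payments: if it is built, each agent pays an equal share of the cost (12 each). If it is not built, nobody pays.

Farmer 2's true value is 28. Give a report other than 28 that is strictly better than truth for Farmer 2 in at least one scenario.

35

Suppose Farmer 1 reports 2 and Farmer 3 reports 2.
Report 28: project not built, utility 0.
Report 35: project built, pays 12, utility 28 - 12 = 16.
So reporting 35 beats truth here (16 > 0).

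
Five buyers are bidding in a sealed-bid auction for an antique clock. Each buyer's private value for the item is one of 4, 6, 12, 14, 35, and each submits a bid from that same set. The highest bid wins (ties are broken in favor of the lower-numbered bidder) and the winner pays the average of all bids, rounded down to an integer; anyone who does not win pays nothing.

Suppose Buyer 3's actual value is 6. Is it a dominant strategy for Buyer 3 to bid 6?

Check each profile of the others' bids and compare truth against every alternative bid.
Others bid (4, 4, 4, 6): truth gives 2, best alternative gives 0.
Others bid (4, 4, 6, 4): truth gives 2, best alternative gives 0.
Others bid (4, 4, 4, 4): truth gives 2, best alternative gives 1.
Others bid (4, 4, 6, 6): truth gives 1, best alternative gives 0.
Others bid (4, 4, 4, 12): truth gives 0, best alternative gives 0.
Others bid (4, 4, 4, 14): truth gives 0, best alternative gives 0.
(Remaining 619 profiles checked similarly; truth is weakly best in each.)
In every case the truthful bid is at least as good as any alternative, so it is a dominant strategy.

Yes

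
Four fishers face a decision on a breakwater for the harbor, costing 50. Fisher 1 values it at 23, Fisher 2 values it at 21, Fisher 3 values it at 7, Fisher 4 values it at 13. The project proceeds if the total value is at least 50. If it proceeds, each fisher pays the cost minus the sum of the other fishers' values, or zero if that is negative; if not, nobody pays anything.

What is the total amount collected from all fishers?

Total value 64 ≥ cost 50, so it is built.
Fisher 1: others sum to 41; max(0, 50 - 41) = 9.
Fisher 2: others sum to 43; max(0, 50 - 43) = 7.
Fisher 3: others sum to 57; max(0, 50 - 57) = 0.
Fisher 4: others sum to 51; max(0, 50 - 51) = 0.
Total collected = 9 + 7 + 0 + 0 = 16.

16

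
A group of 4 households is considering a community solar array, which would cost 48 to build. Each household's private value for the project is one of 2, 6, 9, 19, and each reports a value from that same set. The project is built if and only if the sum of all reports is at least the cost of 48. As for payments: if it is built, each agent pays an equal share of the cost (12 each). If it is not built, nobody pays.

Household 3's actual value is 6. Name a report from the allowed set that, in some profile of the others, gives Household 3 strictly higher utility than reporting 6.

Suppose Household 1 reports 6, Household 2 reports 19 and Household 4 reports 19.
Report 6: project built, pays 12, utility 6 - 12 = -6.
Report 2: project not built, utility 0.
So reporting 2 beats truth here (0 > -6).

2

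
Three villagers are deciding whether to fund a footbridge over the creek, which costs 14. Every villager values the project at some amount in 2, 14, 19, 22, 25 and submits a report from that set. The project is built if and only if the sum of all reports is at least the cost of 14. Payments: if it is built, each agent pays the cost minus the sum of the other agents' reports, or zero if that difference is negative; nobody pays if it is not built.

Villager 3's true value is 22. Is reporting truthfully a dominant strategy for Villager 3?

Check each profile of the others' reports and compare truth against every alternative report.
Others report (2, 14): truth gives 22, best alternative gives 22.
Others report (2, 19): truth gives 22, best alternative gives 22.
Others report (2, 22): truth gives 22, best alternative gives 22.
Others report (2, 25): truth gives 22, best alternative gives 22.
Others report (14, 2): truth gives 22, best alternative gives 22.
Others report (14, 14): truth gives 22, best alternative gives 22.
(Remaining 19 profiles checked similarly; truth is weakly best in each.)
In every case the truthful report is at least as good as any alternative, so it is a dominant strategy.

Yes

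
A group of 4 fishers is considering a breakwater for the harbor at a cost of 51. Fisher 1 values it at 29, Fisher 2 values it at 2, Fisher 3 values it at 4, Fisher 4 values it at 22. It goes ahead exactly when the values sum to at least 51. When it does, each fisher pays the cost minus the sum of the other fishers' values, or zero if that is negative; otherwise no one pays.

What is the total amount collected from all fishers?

Total value 57 ≥ cost 51, so it is built.
Fisher 1: others sum to 28; max(0, 51 - 28) = 23.
Fisher 2: others sum to 55; max(0, 51 - 55) = 0.
Fisher 3: others sum to 53; max(0, 51 - 53) = 0.
Fisher 4: others sum to 35; max(0, 51 - 35) = 16.
Total collected = 23 + 0 + 0 + 16 = 39.

39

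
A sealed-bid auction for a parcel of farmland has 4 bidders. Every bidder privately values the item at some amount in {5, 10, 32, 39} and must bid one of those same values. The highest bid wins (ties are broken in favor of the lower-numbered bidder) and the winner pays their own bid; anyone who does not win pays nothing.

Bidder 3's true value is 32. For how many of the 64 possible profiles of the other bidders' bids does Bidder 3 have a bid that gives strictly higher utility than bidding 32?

Others bid (5, 5, 5): truth gives 0; bid 10 gives 22 > 0. Violating.
Others bid (5, 5, 10): truth gives 0; bid 10 gives 22 > 0. Violating.
Others bid (5, 5, 32): truth gives 0; no alternative beats it.
Others bid (5, 5, 39): truth gives 0; no alternative beats it.
(Checking all 64 profiles: 2 have a profitable deviation, 62 do not.)

2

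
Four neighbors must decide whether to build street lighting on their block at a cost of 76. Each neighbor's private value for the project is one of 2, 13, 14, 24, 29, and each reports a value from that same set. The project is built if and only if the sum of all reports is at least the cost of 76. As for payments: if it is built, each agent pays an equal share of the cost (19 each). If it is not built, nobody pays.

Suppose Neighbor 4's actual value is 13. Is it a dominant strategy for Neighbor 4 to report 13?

Consider the case where Neighbor 1 reports 13, Neighbor 2 reports 24 and Neighbor 3 reports 29.
Truthful report 13: project built, pays 19, utility 13 - 19 = -6.
Report 2 instead: project not built, utility 0.
Since 0 > -6, reporting 2 is strictly better here, so truthful reporting is not dominant.

No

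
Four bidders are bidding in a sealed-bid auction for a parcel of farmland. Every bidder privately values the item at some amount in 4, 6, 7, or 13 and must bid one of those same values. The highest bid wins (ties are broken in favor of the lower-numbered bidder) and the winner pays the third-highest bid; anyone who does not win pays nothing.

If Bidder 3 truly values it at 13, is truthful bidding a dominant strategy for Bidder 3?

Yes

Check each profile of the others' bids and compare truth against every alternative bid.
Others bid (4, 4, 13): truth gives 9, best alternative gives 0.
Others bid (4, 7, 4): truth gives 9, best alternative gives 0.
Others bid (7, 4, 4): truth gives 9, best alternative gives 0.
Others bid (4, 6, 13): truth gives 7, best alternative gives 0.
Others bid (4, 7, 6): truth gives 7, best alternative gives 0.
Others bid (6, 4, 13): truth gives 7, best alternative gives 0.
(Remaining 58 profiles checked similarly; truth is weakly best in each.)
In every case the truthful bid is at least as good as any alternative, so it is a dominant strategy.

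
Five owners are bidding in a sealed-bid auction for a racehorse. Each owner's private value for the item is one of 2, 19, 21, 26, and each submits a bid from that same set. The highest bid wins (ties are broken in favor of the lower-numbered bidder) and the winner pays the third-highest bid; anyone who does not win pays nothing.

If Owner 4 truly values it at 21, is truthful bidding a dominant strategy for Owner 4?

No

Consider the case where Owner 1 bids 2, Owner 2 bids 2, Owner 3 bids 2 and Owner 5 bids 26.
Truthful bid 21: loses, pays 0, utility 0.
Bid 26 instead: wins, pays 2, utility 21 - 2 = 19.
Since 19 > 0, bidding 26 is strictly better here, so truthful bidding is not dominant.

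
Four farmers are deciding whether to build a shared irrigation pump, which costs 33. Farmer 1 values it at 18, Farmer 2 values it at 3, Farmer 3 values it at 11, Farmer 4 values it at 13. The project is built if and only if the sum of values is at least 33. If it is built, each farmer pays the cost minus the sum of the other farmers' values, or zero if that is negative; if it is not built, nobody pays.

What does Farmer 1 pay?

Total value 45 ≥ cost 33, so the project is built.
The other farmers' values sum to 27.
Cost minus that sum is 33 - 27 = 6.

6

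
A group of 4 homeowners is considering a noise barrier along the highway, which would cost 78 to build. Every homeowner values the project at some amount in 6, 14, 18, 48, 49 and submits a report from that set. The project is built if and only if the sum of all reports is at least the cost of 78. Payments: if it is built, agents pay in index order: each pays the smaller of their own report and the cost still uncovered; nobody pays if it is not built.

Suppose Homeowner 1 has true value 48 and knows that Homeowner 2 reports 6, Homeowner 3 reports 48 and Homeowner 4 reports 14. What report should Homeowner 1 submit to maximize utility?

14

Report 6: project not built, utility 0.
Report 14: project built, pays 14, utility 48 - 14 = 34.
Report 18: project built, pays 18, utility 48 - 18 = 30.
Report 48: project built, pays 48, utility 48 - 48 = 0.
Report 49: project built, pays 49, utility 48 - 49 = -1.
The best choice is 14 with utility 34.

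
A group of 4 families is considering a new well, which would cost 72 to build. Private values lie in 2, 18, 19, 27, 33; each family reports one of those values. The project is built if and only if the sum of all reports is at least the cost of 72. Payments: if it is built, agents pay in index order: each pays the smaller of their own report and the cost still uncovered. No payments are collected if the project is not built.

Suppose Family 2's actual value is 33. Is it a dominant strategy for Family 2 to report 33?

Consider the case where Family 1 reports 2, Family 3 reports 18 and Family 4 reports 27.
Truthful report 33: project built, pays 33, utility 33 - 33 = 0.
Report 27 instead: project built, pays 27, utility 33 - 27 = 6.
Since 6 > 0, reporting 27 is strictly better here, so truthful reporting is not dominant.

No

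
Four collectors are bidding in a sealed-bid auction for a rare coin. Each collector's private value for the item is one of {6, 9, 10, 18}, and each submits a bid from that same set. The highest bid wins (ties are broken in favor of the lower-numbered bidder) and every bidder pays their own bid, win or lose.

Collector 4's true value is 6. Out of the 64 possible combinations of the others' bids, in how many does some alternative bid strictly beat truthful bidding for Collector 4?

Others bid (6, 6, 6): truth gives -6; bid 9 gives -3 > -6. Violating.
Others bid (6, 6, 9): truth gives -6; bid 10 gives -4 > -6. Violating.
Others bid (6, 9, 6): truth gives -6; bid 10 gives -4 > -6. Violating.
Others bid (6, 9, 9): truth gives -6; bid 10 gives -4 > -6. Violating.
Others bid (6, 6, 10): truth gives -6; no alternative beats it.
Others bid (6, 6, 18): truth gives -6; no alternative beats it.
(Checking all 64 profiles: 8 have a profitable deviation, 56 do not.)

8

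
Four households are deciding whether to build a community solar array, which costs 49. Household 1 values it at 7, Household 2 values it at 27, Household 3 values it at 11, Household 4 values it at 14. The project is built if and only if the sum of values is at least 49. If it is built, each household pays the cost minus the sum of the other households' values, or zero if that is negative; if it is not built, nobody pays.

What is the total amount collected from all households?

Total value 59 ≥ cost 49, so it is built.
Household 1: others sum to 52; max(0, 49 - 52) = 0.
Household 2: others sum to 32; max(0, 49 - 32) = 17.
Household 3: others sum to 48; max(0, 49 - 48) = 1.
Household 4: others sum to 45; max(0, 49 - 45) = 4.
Total collected = 0 + 17 + 1 + 4 = 22.

22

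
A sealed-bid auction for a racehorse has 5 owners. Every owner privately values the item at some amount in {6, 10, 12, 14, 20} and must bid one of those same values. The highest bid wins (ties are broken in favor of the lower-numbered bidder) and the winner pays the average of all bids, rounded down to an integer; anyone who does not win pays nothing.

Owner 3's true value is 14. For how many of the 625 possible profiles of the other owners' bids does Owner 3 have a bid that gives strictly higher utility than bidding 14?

Others bid (6, 6, 6, 6): truth gives 7; bid 10 gives 8 > 7. Violating.
Others bid (6, 6, 6, 10): truth gives 6; bid 10 gives 7 > 6. Violating.
Others bid (6, 6, 6, 20): truth gives 0; bid 20 gives 3 > 0. Violating.
Others bid (6, 6, 10, 6): truth gives 6; bid 10 gives 7 > 6. Violating.
Others bid (6, 6, 6, 12): truth gives 6; no alternative beats it.
Others bid (6, 6, 6, 14): truth gives 5; no alternative beats it.
(Checking all 625 profiles: 140 have a profitable deviation, 485 do not.)

140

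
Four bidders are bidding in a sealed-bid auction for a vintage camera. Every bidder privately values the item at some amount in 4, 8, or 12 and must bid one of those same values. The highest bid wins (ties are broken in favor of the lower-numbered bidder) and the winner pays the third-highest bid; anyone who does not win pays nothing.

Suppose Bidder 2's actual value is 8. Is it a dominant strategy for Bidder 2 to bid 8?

No

Consider the case where Bidder 1 bids 4, Bidder 3 bids 4 and Bidder 4 bids 12.
Truthful bid 8: loses, pays 0, utility 0.
Bid 12 instead: wins, pays 4, utility 8 - 4 = 4.
Since 4 > 0, bidding 12 is strictly better here, so truthful bidding is not dominant.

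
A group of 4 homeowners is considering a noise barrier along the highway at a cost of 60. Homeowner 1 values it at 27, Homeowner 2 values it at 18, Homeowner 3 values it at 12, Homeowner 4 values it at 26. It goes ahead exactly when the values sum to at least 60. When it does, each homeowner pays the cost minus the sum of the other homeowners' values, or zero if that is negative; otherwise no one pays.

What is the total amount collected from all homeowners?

Total value 83 ≥ cost 60, so it is built.
Homeowner 1: others sum to 56; max(0, 60 - 56) = 4.
Homeowner 2: others sum to 65; max(0, 60 - 65) = 0.
Homeowner 3: others sum to 71; max(0, 60 - 71) = 0.
Homeowner 4: others sum to 57; max(0, 60 - 57) = 3.
Total collected = 4 + 0 + 0 + 3 = 7.

7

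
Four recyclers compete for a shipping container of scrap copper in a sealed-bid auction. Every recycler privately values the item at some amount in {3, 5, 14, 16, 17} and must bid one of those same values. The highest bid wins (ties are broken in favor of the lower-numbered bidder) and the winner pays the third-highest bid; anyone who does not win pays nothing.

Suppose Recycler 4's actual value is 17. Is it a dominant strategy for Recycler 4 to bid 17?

Check each profile of the others' bids and compare truth against every alternative bid.
Others bid (3, 3, 16): truth gives 14, best alternative gives 0.
Others bid (3, 16, 3): truth gives 14, best alternative gives 0.
Others bid (16, 3, 3): truth gives 14, best alternative gives 0.
Others bid (3, 5, 16): truth gives 12, best alternative gives 0.
Others bid (3, 16, 5): truth gives 12, best alternative gives 0.
Others bid (5, 3, 16): truth gives 12, best alternative gives 0.
(Remaining 119 profiles checked similarly; truth is weakly best in each.)
In every case the truthful bid is at least as good as any alternative, so it is a dominant strategy.

Yes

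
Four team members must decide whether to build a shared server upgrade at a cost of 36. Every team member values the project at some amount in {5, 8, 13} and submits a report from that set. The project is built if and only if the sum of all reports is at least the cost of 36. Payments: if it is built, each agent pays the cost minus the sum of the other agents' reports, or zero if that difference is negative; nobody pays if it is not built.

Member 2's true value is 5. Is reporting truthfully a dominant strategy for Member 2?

Check each profile of the others' reports and compare truth against every alternative report.
Others report (8, 8, 13): truth gives 0, best alternative gives -2.
Others report (8, 13, 8): truth gives 0, best alternative gives -2.
Others report (13, 8, 8): truth gives 0, best alternative gives -2.
Others report (13, 13, 13): truth gives 5, best alternative gives 5.
Others report (8, 13, 13): truth gives 3, best alternative gives 3.
Others report (13, 8, 13): truth gives 3, best alternative gives 3.
(Remaining 21 profiles checked similarly; truth is weakly best in each.)
In every case the truthful report is at least as good as any alternative, so it is a dominant strategy.

Yes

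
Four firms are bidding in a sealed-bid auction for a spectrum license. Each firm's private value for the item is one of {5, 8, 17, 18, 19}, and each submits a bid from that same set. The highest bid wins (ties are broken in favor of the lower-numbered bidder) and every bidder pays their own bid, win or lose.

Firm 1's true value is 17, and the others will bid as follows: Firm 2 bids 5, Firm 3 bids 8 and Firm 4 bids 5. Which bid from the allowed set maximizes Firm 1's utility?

Bid 5: loses but pays 5, utility -5.
Bid 8: wins, pays 8, utility 17 - 8 = 9.
Bid 17: wins, pays 17, utility 17 - 17 = 0.
Bid 18: wins, pays 18, utility 17 - 18 = -1.
Bid 19: wins, pays 19, utility 17 - 19 = -2.
The best choice is 8 with utility 9.

8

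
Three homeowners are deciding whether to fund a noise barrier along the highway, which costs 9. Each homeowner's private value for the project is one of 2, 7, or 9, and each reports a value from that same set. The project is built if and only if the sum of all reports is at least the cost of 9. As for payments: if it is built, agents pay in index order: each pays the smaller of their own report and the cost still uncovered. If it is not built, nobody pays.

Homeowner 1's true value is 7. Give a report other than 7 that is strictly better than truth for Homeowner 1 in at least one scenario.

Suppose Homeowner 2 reports 2 and Homeowner 3 reports 7.
Report 7: project built, pays 7, utility 7 - 7 = 0.
Report 2: project built, pays 2, utility 7 - 2 = 5.
So reporting 2 beats truth here (5 > 0).

2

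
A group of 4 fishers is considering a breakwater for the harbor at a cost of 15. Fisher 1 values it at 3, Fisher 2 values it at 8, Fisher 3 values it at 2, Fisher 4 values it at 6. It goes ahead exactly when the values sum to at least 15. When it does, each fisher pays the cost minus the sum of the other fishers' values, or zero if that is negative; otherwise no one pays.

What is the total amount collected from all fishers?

6

Total value 19 ≥ cost 15, so it is built.
Fisher 1: others sum to 16; max(0, 15 - 16) = 0.
Fisher 2: others sum to 11; max(0, 15 - 11) = 4.
Fisher 3: others sum to 17; max(0, 15 - 17) = 0.
Fisher 4: others sum to 13; max(0, 15 - 13) = 2.
Total collected = 0 + 4 + 0 + 2 = 6.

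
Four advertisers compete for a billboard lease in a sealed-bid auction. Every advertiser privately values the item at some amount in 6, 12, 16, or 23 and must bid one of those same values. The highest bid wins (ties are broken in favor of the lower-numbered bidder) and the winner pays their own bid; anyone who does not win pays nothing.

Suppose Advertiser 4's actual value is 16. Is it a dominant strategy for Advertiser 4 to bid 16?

No

Consider the case where Advertiser 1 bids 6, Advertiser 2 bids 6 and Advertiser 3 bids 6.
Truthful bid 16: wins, pays 16, utility 16 - 16 = 0.
Bid 12 instead: wins, pays 12, utility 16 - 12 = 4.
Since 4 > 0, bidding 12 is strictly better here, so truthful bidding is not dominant.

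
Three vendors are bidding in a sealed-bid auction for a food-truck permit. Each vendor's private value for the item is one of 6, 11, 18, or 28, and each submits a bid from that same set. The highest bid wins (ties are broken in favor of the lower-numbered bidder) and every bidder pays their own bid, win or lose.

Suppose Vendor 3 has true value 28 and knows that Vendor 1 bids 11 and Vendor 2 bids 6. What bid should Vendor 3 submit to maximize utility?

Bid 6: loses but pays 6, utility -6.
Bid 11: loses but pays 11, utility -11.
Bid 18: wins, pays 18, utility 28 - 18 = 10.
Bid 28: wins, pays 28, utility 28 - 28 = 0.
The best choice is 18 with utility 10.

18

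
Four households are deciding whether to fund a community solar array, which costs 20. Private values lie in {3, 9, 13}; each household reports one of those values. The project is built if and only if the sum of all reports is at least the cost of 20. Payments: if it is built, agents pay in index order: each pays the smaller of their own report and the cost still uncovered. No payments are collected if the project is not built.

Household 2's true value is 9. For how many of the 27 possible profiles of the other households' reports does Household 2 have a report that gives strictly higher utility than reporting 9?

23

Others report (3, 3, 13): truth gives 0; report 3 gives 6 > 0. Violating.
Others report (3, 9, 9): truth gives 0; report 3 gives 6 > 0. Violating.
Others report (3, 9, 13): truth gives 0; report 3 gives 6 > 0. Violating.
Others report (3, 13, 3): truth gives 0; report 3 gives 6 > 0. Violating.
Others report (3, 3, 3): truth gives 0; no alternative beats it.
Others report (3, 3, 9): truth gives 0; no alternative beats it.
(Checking all 27 profiles: 23 have a profitable deviation, 4 do not.)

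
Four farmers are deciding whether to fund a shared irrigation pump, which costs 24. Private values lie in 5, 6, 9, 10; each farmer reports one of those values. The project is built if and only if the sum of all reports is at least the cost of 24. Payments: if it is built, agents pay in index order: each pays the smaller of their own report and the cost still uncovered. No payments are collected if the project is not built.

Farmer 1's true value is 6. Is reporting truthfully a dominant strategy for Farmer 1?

Consider the case where Farmer 2 reports 5, Farmer 3 reports 5 and Farmer 4 reports 9.
Truthful report 6: project built, pays 6, utility 6 - 6 = 0.
Report 5 instead: project built, pays 5, utility 6 - 5 = 1.
Since 1 > 0, reporting 5 is strictly better here, so truthful reporting is not dominant.

No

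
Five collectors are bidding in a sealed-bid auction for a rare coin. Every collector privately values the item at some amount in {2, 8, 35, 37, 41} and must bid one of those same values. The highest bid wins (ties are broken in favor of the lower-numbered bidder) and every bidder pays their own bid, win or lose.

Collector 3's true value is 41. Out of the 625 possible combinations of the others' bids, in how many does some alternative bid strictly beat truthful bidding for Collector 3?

369

Others bid (2, 2, 2, 2): truth gives 0; bid 8 gives 33 > 0. Violating.
Others bid (2, 2, 2, 8): truth gives 0; bid 8 gives 33 > 0. Violating.
Others bid (2, 2, 2, 35): truth gives 0; bid 35 gives 6 > 0. Violating.
Others bid (2, 2, 2, 37): truth gives 0; bid 37 gives 4 > 0. Violating.
Others bid (2, 2, 2, 41): truth gives 0; no alternative beats it.
Others bid (2, 2, 8, 41): truth gives 0; no alternative beats it.
(Checking all 625 profiles: 369 have a profitable deviation, 256 do not.)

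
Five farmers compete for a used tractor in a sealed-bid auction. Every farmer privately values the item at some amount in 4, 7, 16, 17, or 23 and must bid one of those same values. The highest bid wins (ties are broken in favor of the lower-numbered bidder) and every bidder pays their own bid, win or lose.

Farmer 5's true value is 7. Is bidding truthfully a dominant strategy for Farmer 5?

Consider the case where Farmer 1 bids 4, Farmer 2 bids 4, Farmer 3 bids 4 and Farmer 4 bids 7.
Truthful bid 7: loses but pays 7, utility -7.
Bid 4 instead: loses but pays 4, utility -4.
Since -4 > -7, bidding 4 is strictly better here, so truthful bidding is not dominant.

No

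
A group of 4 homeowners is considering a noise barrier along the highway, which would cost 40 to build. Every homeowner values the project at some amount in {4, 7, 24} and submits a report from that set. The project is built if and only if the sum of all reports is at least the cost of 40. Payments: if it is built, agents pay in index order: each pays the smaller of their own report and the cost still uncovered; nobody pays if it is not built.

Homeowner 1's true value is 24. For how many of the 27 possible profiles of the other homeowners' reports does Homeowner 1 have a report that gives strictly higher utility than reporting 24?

16

Others report (4, 7, 24): truth gives 0; report 7 gives 17 > 0. Violating.
Others report (4, 24, 7): truth gives 0; report 7 gives 17 > 0. Violating.
Others report (4, 24, 24): truth gives 0; report 4 gives 20 > 0. Violating.
Others report (7, 4, 24): truth gives 0; report 7 gives 17 > 0. Violating.
Others report (4, 4, 4): truth gives 0; no alternative beats it.
Others report (4, 4, 7): truth gives 0; no alternative beats it.
(Checking all 27 profiles: 16 have a profitable deviation, 11 do not.)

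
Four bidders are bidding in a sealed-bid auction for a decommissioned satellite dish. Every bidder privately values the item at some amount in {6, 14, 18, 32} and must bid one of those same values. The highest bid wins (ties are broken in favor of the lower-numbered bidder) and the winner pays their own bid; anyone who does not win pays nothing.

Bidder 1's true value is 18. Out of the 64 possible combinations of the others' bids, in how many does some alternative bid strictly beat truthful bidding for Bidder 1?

Others bid (6, 6, 6): truth gives 0; bid 6 gives 12 > 0. Violating.
Others bid (6, 6, 14): truth gives 0; bid 14 gives 4 > 0. Violating.
Others bid (6, 14, 6): truth gives 0; bid 14 gives 4 > 0. Violating.
Others bid (6, 14, 14): truth gives 0; bid 14 gives 4 > 0. Violating.
Others bid (6, 6, 18): truth gives 0; no alternative beats it.
Others bid (6, 6, 32): truth gives 0; no alternative beats it.
(Checking all 64 profiles: 8 have a profitable deviation, 56 do not.)

8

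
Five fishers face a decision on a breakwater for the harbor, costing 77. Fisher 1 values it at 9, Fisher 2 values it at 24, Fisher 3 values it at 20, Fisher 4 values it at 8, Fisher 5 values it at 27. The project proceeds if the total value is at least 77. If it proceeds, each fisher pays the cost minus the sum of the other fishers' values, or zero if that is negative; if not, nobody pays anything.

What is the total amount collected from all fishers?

38

Total value 88 ≥ cost 77, so it is built.
Fisher 1: others sum to 79; max(0, 77 - 79) = 0.
Fisher 2: others sum to 64; max(0, 77 - 64) = 13.
Fisher 3: others sum to 68; max(0, 77 - 68) = 9.
Fisher 4: others sum to 80; max(0, 77 - 80) = 0.
Fisher 5: others sum to 61; max(0, 77 - 61) = 16.
Total collected = 0 + 13 + 9 + 0 + 16 = 38.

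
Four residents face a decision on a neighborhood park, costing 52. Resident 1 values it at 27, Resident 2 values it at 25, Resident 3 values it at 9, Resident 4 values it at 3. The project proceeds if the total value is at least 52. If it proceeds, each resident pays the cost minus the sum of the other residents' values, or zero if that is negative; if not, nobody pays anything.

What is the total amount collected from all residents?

28

Total value 64 ≥ cost 52, so it is built.
Resident 1: others sum to 37; max(0, 52 - 37) = 15.
Resident 2: others sum to 39; max(0, 52 - 39) = 13.
Resident 3: others sum to 55; max(0, 52 - 55) = 0.
Resident 4: others sum to 61; max(0, 52 - 61) = 0.
Total collected = 15 + 13 + 0 + 0 = 28.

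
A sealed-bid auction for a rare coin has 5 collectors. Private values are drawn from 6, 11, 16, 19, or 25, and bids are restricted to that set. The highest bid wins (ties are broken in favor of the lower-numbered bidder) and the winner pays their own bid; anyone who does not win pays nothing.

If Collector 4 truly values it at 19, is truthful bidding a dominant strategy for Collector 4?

Consider the case where Collector 1 bids 6, Collector 2 bids 6, Collector 3 bids 6 and Collector 5 bids 6.
Truthful bid 19: wins, pays 19, utility 19 - 19 = 0.
Bid 11 instead: wins, pays 11, utility 19 - 11 = 8.
Since 8 > 0, bidding 11 is strictly better here, so truthful bidding is not dominant.

No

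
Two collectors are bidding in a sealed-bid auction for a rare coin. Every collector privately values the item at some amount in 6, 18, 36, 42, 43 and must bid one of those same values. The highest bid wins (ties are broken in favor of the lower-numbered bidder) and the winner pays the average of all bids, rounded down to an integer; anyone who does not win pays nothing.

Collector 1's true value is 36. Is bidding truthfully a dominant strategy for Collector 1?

No

Consider the case where Collector 2 bids 6.
Truthful bid 36: wins, pays 21, utility 36 - 21 = 15.
Bid 6 instead: wins, pays 6, utility 36 - 6 = 30.
Since 30 > 15, bidding 6 is strictly better here, so truthful bidding is not dominant.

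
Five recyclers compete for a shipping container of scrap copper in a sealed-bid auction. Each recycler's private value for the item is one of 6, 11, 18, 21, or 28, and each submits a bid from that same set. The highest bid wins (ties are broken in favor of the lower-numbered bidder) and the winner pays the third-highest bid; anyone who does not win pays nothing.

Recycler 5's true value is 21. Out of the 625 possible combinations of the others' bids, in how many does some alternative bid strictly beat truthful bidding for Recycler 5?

Others bid (6, 6, 6, 21): truth gives 0; bid 28 gives 15 > 0. Violating.
Others bid (6, 6, 11, 21): truth gives 0; bid 28 gives 10 > 0. Violating.
Others bid (6, 6, 18, 21): truth gives 0; bid 28 gives 3 > 0. Violating.
Others bid (6, 6, 21, 6): truth gives 0; bid 28 gives 15 > 0. Violating.
Others bid (6, 6, 6, 6): truth gives 15; no alternative beats it.
Others bid (6, 6, 6, 11): truth gives 15; no alternative beats it.
(Checking all 625 profiles: 108 have a profitable deviation, 517 do not.)

108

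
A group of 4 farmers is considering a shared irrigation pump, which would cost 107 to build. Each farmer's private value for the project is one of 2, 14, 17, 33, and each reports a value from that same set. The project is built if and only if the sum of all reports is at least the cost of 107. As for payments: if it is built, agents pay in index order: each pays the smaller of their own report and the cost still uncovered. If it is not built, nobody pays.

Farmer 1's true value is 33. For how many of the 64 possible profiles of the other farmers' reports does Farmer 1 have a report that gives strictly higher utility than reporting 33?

Others report (33, 33, 33): truth gives 0; report 14 gives 19 > 0. Violating.
Others report (2, 2, 2): truth gives 0; no alternative beats it.
Others report (2, 2, 14): truth gives 0; no alternative beats it.
(Checking all 64 profiles: 1 has a profitable deviation, 63 do not.)

1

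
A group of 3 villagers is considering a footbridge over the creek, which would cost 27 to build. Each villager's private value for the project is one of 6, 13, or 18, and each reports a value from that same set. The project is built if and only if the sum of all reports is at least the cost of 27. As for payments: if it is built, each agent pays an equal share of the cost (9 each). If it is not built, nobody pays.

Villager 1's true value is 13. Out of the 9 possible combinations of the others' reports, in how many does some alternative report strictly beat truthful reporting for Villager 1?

Others report (6, 6): truth gives 0; report 18 gives 4 > 0. Violating.
Others report (6, 13): truth gives 4; no alternative beats it.
Others report (6, 18): truth gives 4; no alternative beats it.
(Checking all 9 profiles: 1 has a profitable deviation, 8 do not.)

1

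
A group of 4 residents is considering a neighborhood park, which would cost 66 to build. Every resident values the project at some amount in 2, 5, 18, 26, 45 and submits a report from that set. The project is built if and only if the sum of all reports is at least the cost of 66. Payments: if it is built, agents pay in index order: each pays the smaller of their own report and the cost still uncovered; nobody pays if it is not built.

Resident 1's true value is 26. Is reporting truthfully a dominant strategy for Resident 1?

No

Consider the case where Resident 2 reports 2, Resident 3 reports 2 and Resident 4 reports 45.
Truthful report 26: project built, pays 26, utility 26 - 26 = 0.
Report 18 instead: project built, pays 18, utility 26 - 18 = 8.
Since 8 > 0, reporting 18 is strictly better here, so truthful reporting is not dominant.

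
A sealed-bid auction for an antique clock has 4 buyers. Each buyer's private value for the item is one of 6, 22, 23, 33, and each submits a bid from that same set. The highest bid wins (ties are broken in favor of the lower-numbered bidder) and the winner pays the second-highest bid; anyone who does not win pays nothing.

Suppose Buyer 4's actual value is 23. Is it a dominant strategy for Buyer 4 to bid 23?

Check each profile of the others' bids and compare truth against every alternative bid.
Others bid (6, 6, 6): truth gives 17, best alternative gives 17.
Others bid (6, 6, 22): truth gives 1, best alternative gives 1.
Others bid (6, 22, 6): truth gives 1, best alternative gives 1.
Others bid (6, 22, 22): truth gives 1, best alternative gives 1.
Others bid (22, 6, 6): truth gives 1, best alternative gives 1.
Others bid (22, 6, 22): truth gives 1, best alternative gives 1.
(Remaining 58 profiles checked similarly; truth is weakly best in each.)
In every case the truthful bid is at least as good as any alternative, so it is a dominant strategy.

Yes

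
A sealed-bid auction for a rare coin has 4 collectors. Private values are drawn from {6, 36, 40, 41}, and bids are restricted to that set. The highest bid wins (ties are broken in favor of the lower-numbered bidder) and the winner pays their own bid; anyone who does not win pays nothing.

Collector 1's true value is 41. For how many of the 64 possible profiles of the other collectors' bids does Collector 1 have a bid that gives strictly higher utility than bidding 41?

Others bid (6, 6, 6): truth gives 0; bid 6 gives 35 > 0. Violating.
Others bid (6, 6, 36): truth gives 0; bid 36 gives 5 > 0. Violating.
Others bid (6, 6, 40): truth gives 0; bid 40 gives 1 > 0. Violating.
Others bid (6, 36, 6): truth gives 0; bid 36 gives 5 > 0. Violating.
Others bid (6, 6, 41): truth gives 0; no alternative beats it.
Others bid (6, 36, 41): truth gives 0; no alternative beats it.
(Checking all 64 profiles: 27 have a profitable deviation, 37 do not.)

27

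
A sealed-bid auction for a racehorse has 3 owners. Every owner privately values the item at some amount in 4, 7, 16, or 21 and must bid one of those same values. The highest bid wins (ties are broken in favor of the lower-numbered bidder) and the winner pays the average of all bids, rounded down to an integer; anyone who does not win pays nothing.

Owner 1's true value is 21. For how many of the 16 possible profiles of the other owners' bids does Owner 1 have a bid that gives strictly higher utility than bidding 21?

9

Others bid (4, 4): truth gives 12; bid 4 gives 17 > 12. Violating.
Others bid (4, 7): truth gives 11; bid 7 gives 15 > 11. Violating.
Others bid (4, 16): truth gives 8; bid 16 gives 9 > 8. Violating.
Others bid (7, 4): truth gives 11; bid 7 gives 15 > 11. Violating.
Others bid (4, 21): truth gives 6; no alternative beats it.
Others bid (7, 21): truth gives 5; no alternative beats it.
(Checking all 16 profiles: 9 have a profitable deviation, 7 do not.)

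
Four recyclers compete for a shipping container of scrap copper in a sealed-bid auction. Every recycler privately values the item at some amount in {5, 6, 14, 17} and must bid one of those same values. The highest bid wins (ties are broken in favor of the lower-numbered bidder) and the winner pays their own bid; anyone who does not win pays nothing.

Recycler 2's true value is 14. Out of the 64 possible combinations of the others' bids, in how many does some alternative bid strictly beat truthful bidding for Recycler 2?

Others bid (5, 5, 5): truth gives 0; bid 6 gives 8 > 0. Violating.
Others bid (5, 5, 6): truth gives 0; bid 6 gives 8 > 0. Violating.
Others bid (5, 6, 5): truth gives 0; bid 6 gives 8 > 0. Violating.
Others bid (5, 6, 6): truth gives 0; bid 6 gives 8 > 0. Violating.
Others bid (5, 5, 14): truth gives 0; no alternative beats it.
Others bid (5, 5, 17): truth gives 0; no alternative beats it.
(Checking all 64 profiles: 4 have a profitable deviation, 60 do not.)

4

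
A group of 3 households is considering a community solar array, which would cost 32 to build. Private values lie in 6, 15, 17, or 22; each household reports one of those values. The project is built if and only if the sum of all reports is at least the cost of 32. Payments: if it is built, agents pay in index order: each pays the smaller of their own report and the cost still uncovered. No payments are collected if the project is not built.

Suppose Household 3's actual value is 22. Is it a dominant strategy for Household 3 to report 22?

Check each profile of the others' reports and compare truth against every alternative report.
Others report (6, 6): truth gives 2, best alternative gives 0.
Others report (15, 17): truth gives 22, best alternative gives 22.
Others report (15, 22): truth gives 22, best alternative gives 22.
Others report (17, 15): truth gives 22, best alternative gives 22.
Others report (17, 17): truth gives 22, best alternative gives 22.
Others report (17, 22): truth gives 22, best alternative gives 22.
(Remaining 10 profiles checked similarly; truth is weakly best in each.)
In every case the truthful report is at least as good as any alternative, so it is a dominant strategy.

Yes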